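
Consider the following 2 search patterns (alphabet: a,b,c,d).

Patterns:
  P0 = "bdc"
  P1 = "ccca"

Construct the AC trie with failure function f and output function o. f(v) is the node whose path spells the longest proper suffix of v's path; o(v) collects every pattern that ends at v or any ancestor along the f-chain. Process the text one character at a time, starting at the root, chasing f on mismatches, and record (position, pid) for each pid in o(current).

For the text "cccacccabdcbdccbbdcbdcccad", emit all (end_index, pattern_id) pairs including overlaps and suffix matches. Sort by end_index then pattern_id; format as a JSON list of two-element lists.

Build:
Trie nodes:
  n0 'ε': b→1 c→4
  n1 'b': d→2
  n2 'bd': c→3
  n3 'bdc': ·  [P0 ends]
  n4 'c': c→5
  n5 'cc': c→6
  n6 'ccc': a→7
  n7 'ccca': ·  [P1 ends]

BFS fail/out derivation:
  n1('b'): parent n0 fail=0; on 'b' 0 → fail=0;  out ∅∪∅=∅
  n4('c'): parent n0 fail=0; on 'c' 0 → fail=0;  out ∅∪∅=∅
  n2('bd'): parent n1 fail=0; on 'd' 0 → fail=0;  out ∅∪∅=∅
  n5('cc'): parent n4 fail=0; on 'c' 0 → fail=4;  out ∅∪∅=∅
  n3('bdc'): parent n2 fail=0; on 'c' 0 → fail=4;  out {0}∪∅={0}
  n6('ccc'): parent n5 fail=4; on 'c' 4 → fail=5;  out ∅∪∅=∅
  n7('ccca'): parent n6 fail=5; on 'a' 5→4→0 → fail=0;  out {1}∪∅={1}

Run:
i=0 'c': node 0→4
i=1 'c': node 4→5
i=2 'c': node 5→6
i=3 'a': node 6→7  emit P1@[0:3]
i=4 'c': node 7→4 (via fail)
i=5 'c': node 4→5
i=6 'c': node 5→6
i=7 'a': node 6→7  emit P1@[4:7]
i=8 'b': node 7→1 (via fail)
i=9 'd': node 1→2
i=10 'c': node 2→3  emit P0@[8:10]
i=11 'b': node 3→1 (via fail)
i=12 'd': node 1→2
i=13 'c': node 2→3  emit P0@[11:13]
i=14 'c': node 3→5 (via fail)
i=15 'b': node 5→1 (via fail)
i=16 'b': node 1→1 (via fail)
i=17 'd': node 1→2
i=18 'c': node 2→3  emit P0@[16:18]
i=19 'b': node 3→1 (via fail)
i=20 'd': node 1→2
i=21 'c': node 2→3  emit P0@[19:21]
i=22 'c': node 3→5 (via fail)
i=23 'c': node 5→6
i=24 'a': node 6→7  emit P1@[21:24]
i=25 'd': node 7→0 (via fail)

Result: [[3,1],[7,1],[10,0],[13,0],[18,0],[21,0],[24,1]]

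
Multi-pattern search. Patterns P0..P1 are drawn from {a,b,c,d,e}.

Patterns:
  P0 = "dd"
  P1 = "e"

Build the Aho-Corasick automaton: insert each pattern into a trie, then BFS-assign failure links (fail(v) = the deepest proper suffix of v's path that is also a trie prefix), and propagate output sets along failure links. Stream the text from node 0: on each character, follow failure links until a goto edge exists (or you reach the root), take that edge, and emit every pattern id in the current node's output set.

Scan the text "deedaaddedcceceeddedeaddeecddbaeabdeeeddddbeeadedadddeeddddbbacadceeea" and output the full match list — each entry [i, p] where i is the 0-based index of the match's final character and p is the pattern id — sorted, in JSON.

Build:
Trie nodes:
  0='ε' goto d→1 e→3
  1='d' goto d→2
  2='dd' goto ·  [P0 ends]
  3='e' goto ·  [P1 ends]

BFS fail/out derivation:
  fail(1) 'd': from fail(0)=0 chase 'd': 0 ⇒ 0;  out=∅∪out(0)=∅
  fail(3) 'e': from fail(0)=0 chase 'e': 0 ⇒ 0;  out={1}∪out(0)={1}
  fail(2) 'dd': from fail(1)=0 chase 'd': 0 ⇒ 1;  out={0}∪out(1)={0}

Run:
pos 0 'd': at 1
pos 1 'e': at 3 (fail-walked)  ** P1@[1:1]
pos 2 'e': at 3 (fail-walked)  ** P1@[2:2]
pos 3 'd': at 1 (fail-walked)
pos 4 'a': at 0 (fail-walked)
pos 5 'a': at 0
pos 6 'd': at 1
pos 7 'd': at 2  ** P0@[6:7]
pos 8 'e': at 3 (fail-walked)  ** P1@[8:8]
pos 9 'd': at 1 (fail-walked)
pos 10 'c': at 0 (fail-walked)
pos 11 'c': at 0
pos 12 'e': at 3  ** P1@[12:12]
pos 13 'c': at 0 (fail-walked)
pos 14 'e': at 3  ** P1@[14:14]
pos 15 'e': at 3 (fail-walked)  ** P1@[15:15]
pos 16 'd': at 1 (fail-walked)
pos 17 'd': at 2  ** P0@[16:17]
pos 18 'e': at 3 (fail-walked)  ** P1@[18:18]
pos 19 'd': at 1 (fail-walked)
pos 20 'e': at 3 (fail-walked)  ** P1@[20:20]
pos 21 'a': at 0 (fail-walked)
pos 22 'd': at 1
pos 23 'd': at 2  ** P0@[22:23]
pos 24 'e': at 3 (fail-walked)  ** P1@[24:24]
pos 25 'e': at 3 (fail-walked)  ** P1@[25:25]
pos 26 'c': at 0 (fail-walked)
pos 27 'd': at 1
pos 28 'd': at 2  ** P0@[27:28]
pos 29 'b': at 0 (fail-walked)
pos 30 'a': at 0
pos 31 'e': at 3  ** P1@[31:31]
pos 32 'a': at 0 (fail-walked)
pos 33 'b': at 0
pos 34 'd': at 1
pos 35 'e': at 3 (fail-walked)  ** P1@[35:35]
pos 36 'e': at 3 (fail-walked)  ** P1@[36:36]
pos 37 'e': at 3 (fail-walked)  ** P1@[37:37]
pos 38 'd': at 1 (fail-walked)
pos 39 'd': at 2  ** P0@[38:39]
pos 40 'd': at 2 (fail-walked)  ** P0@[39:40]
pos 41 'd': at 2 (fail-walked)  ** P0@[40:41]
pos 42 'b': at 0 (fail-walked)
pos 43 'e': at 3  ** P1@[43:43]
pos 44 'e': at 3 (fail-walked)  ** P1@[44:44]
pos 45 'a': at 0 (fail-walked)
pos 46 'd': at 1
pos 47 'e': at 3 (fail-walked)  ** P1@[47:47]
pos 48 'd': at 1 (fail-walked)
pos 49 'a': at 0 (fail-walked)
pos 50 'd': at 1
pos 51 'd': at 2  ** P0@[50:51]
pos 52 'd': at 2 (fail-walked)  ** P0@[51:52]
pos 53 'e': at 3 (fail-walked)  ** P1@[53:53]
pos 54 'e': at 3 (fail-walked)  ** P1@[54:54]
pos 55 'd': at 1 (fail-walked)
pos 56 'd': at 2  ** P0@[55:56]
pos 57 'd': at 2 (fail-walked)  ** P0@[56:57]
pos 58 'd': at 2 (fail-walked)  ** P0@[57:58]
pos 59 'b': at 0 (fail-walked)
pos 60 'b': at 0
pos 61 'a': at 0
pos 62 'c': at 0
pos 63 'a': at 0
pos 64 'd': at 1
pos 65 'c': at 0 (fail-walked)
pos 66 'e': at 3  ** P1@[66:66]
pos 67 'e': at 3 (fail-walked)  ** P1@[67:67]
pos 68 'e': at 3 (fail-walked)  ** P1@[68:68]
pos 69 'a': at 0 (fail-walked)

All matches (sorted): [[1,1],[2,1],[7,0],[8,1],[12,1],[14,1],[15,1],[17,0],[18,1],[20,1],[23,0],[24,1],[25,1],[28,0],[31,1],[35,1],[36,1],[37,1],[39,0],[40,0],[41,0],[43,1],[44,1],[47,1],[51,0],[52,0],[53,1],[54,1],[56,0],[57,0],[58,0],[66,1],[67,1],[68,1]]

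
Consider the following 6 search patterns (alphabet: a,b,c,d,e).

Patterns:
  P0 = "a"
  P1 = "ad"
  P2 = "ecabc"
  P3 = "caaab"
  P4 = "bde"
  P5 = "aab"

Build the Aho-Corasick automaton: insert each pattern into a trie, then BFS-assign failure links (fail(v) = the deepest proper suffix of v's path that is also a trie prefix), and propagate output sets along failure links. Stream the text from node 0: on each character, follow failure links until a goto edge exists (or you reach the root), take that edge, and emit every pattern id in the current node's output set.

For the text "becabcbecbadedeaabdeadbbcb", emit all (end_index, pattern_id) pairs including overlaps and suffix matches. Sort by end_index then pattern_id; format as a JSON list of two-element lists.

Construct AC machine:
Trie (insert patterns):
  0='ε' goto a→1 b→13 c→8 e→3
  1='a' goto a→16 d→2  ←P0
  2='ad' goto ·  ←P1
  3='e' goto c→4
  4='ec' goto a→5
  5='eca' goto b→6
  6='ecab' goto c→7
  7='ecabc' goto ·  ←P2
  8='c' goto a→9
  9='ca' goto a→10
  10='caa' goto a→11
  11='caaa' goto b→12
  12='caaab' goto ·  ←P3
  13='b' goto d→14
  14='bd' goto e→15
  15='bde' goto ·  ←P4
  16='aa' goto b→17
  17='aab' goto ·  ←P5

BFS fail/out derivation:
  fail(1) 'a': from fail(0)=0 chase 'a': 0 ⇒ 0;  out={0}∪out(0)={0}
  fail(3) 'e': from fail(0)=0 chase 'e': 0 ⇒ 0;  out=∅∪out(0)=∅
  fail(8) 'c': from fail(0)=0 chase 'c': 0 ⇒ 0;  out=∅∪out(0)=∅
  fail(13) 'b': from fail(0)=0 chase 'b': 0 ⇒ 0;  out=∅∪out(0)=∅
  fail(2) 'ad': from fail(1)=0 chase 'd': 0 ⇒ 0;  out={1}∪out(0)={1}
  fail(4) 'ec': from fail(3)=0 chase 'c': 0 ⇒ 8;  out=∅∪out(8)=∅
  fail(9) 'ca': from fail(8)=0 chase 'a': 0 ⇒ 1;  out=∅∪out(1)={0}
  fail(14) 'bd': from fail(13)=0 chase 'd': 0 ⇒ 0;  out=∅∪out(0)=∅
  fail(16) 'aa': from fail(1)=0 chase 'a': 0 ⇒ 1;  out=∅∪out(1)={0}
  fail(5) 'eca': from fail(4)=8 chase 'a': 8 ⇒ 9;  out=∅∪out(9)={0}
  fail(10) 'caa': from fail(9)=1 chase 'a': 1 ⇒ 16;  out=∅∪out(16)={0}
  fail(15) 'bde': from fail(14)=0 chase 'e': 0 ⇒ 3;  out={4}∪out(3)={4}
  fail(17) 'aab': from fail(16)=1 chase 'b': 1→0 ⇒ 13;  out={5}∪out(13)={5}
  fail(6) 'ecab': from fail(5)=9 chase 'b': 9→1→0 ⇒ 13;  out=∅∪out(13)=∅
  fail(11) 'caaa': from fail(10)=16 chase 'a': 16→1 ⇒ 16;  out=∅∪out(16)={0}
  fail(7) 'ecabc': from fail(6)=13 chase 'c': 13→0 ⇒ 8;  out={2}∪out(8)={2}
  fail(12) 'caaab': from fail(11)=16 chase 'b': 16 ⇒ 17;  out={3}∪out(17)={3,5}

Scan:
[0] read 'b'  n0⇒n13
[1] read 'e'  n13⇒n3 (fail-walked)
[2] read 'c'  n3⇒n4
[3] read 'a'  n4⇒n5  → match P0@[3:3]
[4] read 'b'  n5⇒n6
[5] read 'c'  n6⇒n7  → match P2@[1:5]
[6] read 'b'  n7⇒n13 (fail-walked)
[7] read 'e'  n13⇒n3 (fail-walked)
[8] read 'c'  n3⇒n4
[9] read 'b'  n4⇒n13 (fail-walked)
[10] read 'a'  n13⇒n1 (fail-walked)  → match P0@[10:10]
[11] read 'd'  n1⇒n2  → match P1@[10:11]
[12] read 'e'  n2⇒n3 (fail-walked)
[13] read 'd'  n3⇒n0 (fail-walked)
[14] read 'e'  n0⇒n3
[15] read 'a'  n3⇒n1 (fail-walked)  → match P0@[15:15]
[16] read 'a'  n1⇒n16  → match P0@[16:16]
[17] read 'b'  n16⇒n17  → match P5@[15:17]
[18] read 'd'  n17⇒n14 (fail-walked)
[19] read 'e'  n14⇒n15  → match P4@[17:19]
[20] read 'a'  n15⇒n1 (fail-walked)  → match P0@[20:20]
[21] read 'd'  n1⇒n2  → match P1@[20:21]
[22] read 'b'  n2⇒n13 (fail-walked)
[23] read 'b'  n13⇒n13 (fail-walked)
[24] read 'c'  n13⇒n8 (fail-walked)
[25] read 'b'  n8⇒n13 (fail-walked)

Matches: [[3,0],[5,2],[10,0],[11,1],[15,0],[16,0],[17,5],[19,4],[20,0],[21,1]]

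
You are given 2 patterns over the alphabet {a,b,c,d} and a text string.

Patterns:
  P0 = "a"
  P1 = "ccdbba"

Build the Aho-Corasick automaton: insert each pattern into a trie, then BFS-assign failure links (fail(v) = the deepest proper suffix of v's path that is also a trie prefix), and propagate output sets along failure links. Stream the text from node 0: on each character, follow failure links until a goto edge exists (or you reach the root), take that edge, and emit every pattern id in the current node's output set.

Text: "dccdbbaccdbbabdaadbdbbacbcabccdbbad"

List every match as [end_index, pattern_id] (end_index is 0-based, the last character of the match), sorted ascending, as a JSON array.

Build:
Trie nodes:
  n0 'ε': a→1 c→2
  n1 'a': ·  [P0 ends]
  n2 'c': c→3
  n3 'cc': d→4
  n4 'ccd': b→5
  n5 'ccdb': b→6
  n6 'ccdbb': a→7
  n7 'ccdbba': ·  [P1 ends]

BFS fail/out derivation:
  n1('a'): parent n0 fail=0; on 'a' 0 → fail=0;  out {0}∪∅={0}
  n2('c'): parent n0 fail=0; on 'c' 0 → fail=0;  out ∅∪∅=∅
  n3('cc'): parent n2 fail=0; on 'c' 0 → fail=2;  out ∅∪∅=∅
  n4('ccd'): parent n3 fail=2; on 'd' 2→0 → fail=0;  out ∅∪∅=∅
  n5('ccdb'): parent n4 fail=0; on 'b' 0 → fail=0;  out ∅∪∅=∅
  n6('ccdbb'): parent n5 fail=0; on 'b' 0 → fail=0;  out ∅∪∅=∅
  n7('ccdbba'): parent n6 fail=0; on 'a' 0 → fail=1;  out {1}∪{0}={0,1}

Text stream:
[0] read 'd'  n0⇒n0
[1] read 'c'  n0⇒n2
[2] read 'c'  n2⇒n3
[3] read 'd'  n3⇒n4
[4] read 'b'  n4⇒n5
[5] read 'b'  n5⇒n6
[6] read 'a'  n6⇒n7  → match P0@[6:6],P1@[1:6]
[7] read 'c'  n7⇒n2 (via fail)
[8] read 'c'  n2⇒n3
[9] read 'd'  n3⇒n4
[10] read 'b'  n4⇒n5
[11] read 'b'  n5⇒n6
[12] read 'a'  n6⇒n7  → match P0@[12:12],P1@[7:12]
[13] read 'b'  n7⇒n0 (via fail)
[14] read 'd'  n0⇒n0
[15] read 'a'  n0⇒n1  → match P0@[15:15]
[16] read 'a'  n1⇒n1 (via fail)  → match P0@[16:16]
[17] read 'd'  n1⇒n0 (via fail)
[18] read 'b'  n0⇒n0
[19] read 'd'  n0⇒n0
[20] read 'b'  n0⇒n0
[21] read 'b'  n0⇒n0
[22] read 'a'  n0⇒n1  → match P0@[22:22]
[23] read 'c'  n1⇒n2 (via fail)
[24] read 'b'  n2⇒n0 (via fail)
[25] read 'c'  n0⇒n2
[26] read 'a'  n2⇒n1 (via fail)  → match P0@[26:26]
[27] read 'b'  n1⇒n0 (via fail)
[28] read 'c'  n0⇒n2
[29] read 'c'  n2⇒n3
[30] read 'd'  n3⇒n4
[31] read 'b'  n4⇒n5
[32] read 'b'  n5⇒n6
[33] read 'a'  n6⇒n7  → match P0@[33:33],P1@[28:33]
[34] read 'd'  n7⇒n0 (via fail)

All matches (sorted): [[6,0],[6,1],[12,0],[12,1],[15,0],[16,0],[22,0],[26,0],[33,0],[33,1]]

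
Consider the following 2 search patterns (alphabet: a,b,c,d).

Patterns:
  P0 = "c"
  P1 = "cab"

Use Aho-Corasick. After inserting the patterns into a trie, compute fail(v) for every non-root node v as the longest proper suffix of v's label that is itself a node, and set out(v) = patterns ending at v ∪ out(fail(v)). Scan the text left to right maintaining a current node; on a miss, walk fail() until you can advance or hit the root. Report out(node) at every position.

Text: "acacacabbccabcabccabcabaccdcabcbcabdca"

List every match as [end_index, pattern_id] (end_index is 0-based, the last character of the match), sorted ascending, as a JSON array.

Build:
Trie (insert patterns):
  n0 'ε': c→1
  n1 'c': a→2  [P0 ends]
  n2 'ca': b→3
  n3 'cab': ·  [P1 ends]

BFS fail/out derivation:
  n1('c'): parent n0 fail=0; on 'c' 0 → fail=0;  out {0}∪∅={0}
  n2('ca'): parent n1 fail=0; on 'a' 0 → fail=0;  out ∅∪∅=∅
  n3('cab'): parent n2 fail=0; on 'b' 0 → fail=0;  out {1}∪∅={1}

Run:
[0] read 'a'  n0⇒n0
[1] read 'c'  n0⇒n1  emit P0@[1:1]
[2] read 'a'  n1⇒n2
[3] read 'c'  n2⇒n1 (via fail)  emit P0@[3:3]
[4] read 'a'  n1⇒n2
[5] read 'c'  n2⇒n1 (via fail)  emit P0@[5:5]
[6] read 'a'  n1⇒n2
[7] read 'b'  n2⇒n3  emit P1@[5:7]
[8] read 'b'  n3⇒n0 (via fail)
[9] read 'c'  n0⇒n1  emit P0@[9:9]
[10] read 'c'  n1⇒n1 (via fail)  emit P0@[10:10]
[11] read 'a'  n1⇒n2
[12] read 'b'  n2⇒n3  emit P1@[10:12]
[13] read 'c'  n3⇒n1 (via fail)  emit P0@[13:13]
[14] read 'a'  n1⇒n2
[15] read 'b'  n2⇒n3  emit P1@[13:15]
[16] read 'c'  n3⇒n1 (via fail)  emit P0@[16:16]
[17] read 'c'  n1⇒n1 (via fail)  emit P0@[17:17]
[18] read 'a'  n1⇒n2
[19] read 'b'  n2⇒n3  emit P1@[17:19]
[20] read 'c'  n3⇒n1 (via fail)  emit P0@[20:20]
[21] read 'a'  n1⇒n2
[22] read 'b'  n2⇒n3  emit P1@[20:22]
[23] read 'a'  n3⇒n0 (via fail)
[24] read 'c'  n0⇒n1  emit P0@[24:24]
[25] read 'c'  n1⇒n1 (via fail)  emit P0@[25:25]
[26] read 'd'  n1⇒n0 (via fail)
[27] read 'c'  n0⇒n1  emit P0@[27:27]
[28] read 'a'  n1⇒n2
[29] read 'b'  n2⇒n3  emit P1@[27:29]
[30] read 'c'  n3⇒n1 (via fail)  emit P0@[30:30]
[31] read 'b'  n1⇒n0 (via fail)
[32] read 'c'  n0⇒n1  emit P0@[32:32]
[33] read 'a'  n1⇒n2
[34] read 'b'  n2⇒n3  emit P1@[32:34]
[35] read 'd'  n3⇒n0 (via fail)
[36] read 'c'  n0⇒n1  emit P0@[36:36]
[37] read 'a'  n1⇒n2

Matches: [[1,0],[3,0],[5,0],[7,1],[9,0],[10,0],[12,1],[13,0],[15,1],[16,0],[17,0],[19,1],[20,0],[22,1],[24,0],[25,0],[27,0],[29,1],[30,0],[32,0],[34,1],[36,0]]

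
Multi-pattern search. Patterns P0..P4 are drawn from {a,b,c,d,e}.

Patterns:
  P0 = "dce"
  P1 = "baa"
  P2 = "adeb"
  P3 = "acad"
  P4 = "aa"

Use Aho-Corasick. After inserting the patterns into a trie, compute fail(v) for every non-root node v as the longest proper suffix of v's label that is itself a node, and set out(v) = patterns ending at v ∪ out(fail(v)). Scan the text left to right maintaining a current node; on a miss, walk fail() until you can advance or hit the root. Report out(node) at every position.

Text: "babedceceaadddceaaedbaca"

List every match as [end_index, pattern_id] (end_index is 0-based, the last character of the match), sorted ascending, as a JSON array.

Build automaton:
Trie nodes:
  n0 'ε': a→7 b→4 d→1
  n1 'd': c→2
  n2 'dc': e→3
  n3 'dce': ·  ←P0
  n4 'b': a→5
  n5 'ba': a→6
  n6 'baa': ·  ←P1
  n7 'a': a→14 c→11 d→8
  n8 'ad': e→9
  n9 'ade': b→10
  n10 'adeb': ·  ←P2
  n11 'ac': a→12
  n12 'aca': d→13
  n13 'acad': ·  ←P3
  n14 'aa': ·  ←P4

BFS fail/out derivation:
  fail(1) 'd': from fail(0)=0 chase 'd': 0 ⇒ 0;  out=∅∪out(0)=∅
  fail(4) 'b': from fail(0)=0 chase 'b': 0 ⇒ 0;  out=∅∪out(0)=∅
  fail(7) 'a': from fail(0)=0 chase 'a': 0 ⇒ 0;  out=∅∪out(0)=∅
  fail(2) 'dc': from fail(1)=0 chase 'c': 0 ⇒ 0;  out=∅∪out(0)=∅
  fail(5) 'ba': from fail(4)=0 chase 'a': 0 ⇒ 7;  out=∅∪out(7)=∅
  fail(8) 'ad': from fail(7)=0 chase 'd': 0 ⇒ 1;  out=∅∪out(1)=∅
  fail(11) 'ac': from fail(7)=0 chase 'c': 0 ⇒ 0;  out=∅∪out(0)=∅
  fail(14) 'aa': from fail(7)=0 chase 'a': 0 ⇒ 7;  out={4}∪out(7)={4}
  fail(3) 'dce': from fail(2)=0 chase 'e': 0 ⇒ 0;  out={0}∪out(0)={0}
  fail(6) 'baa': from fail(5)=7 chase 'a': 7 ⇒ 14;  out={1}∪out(14)={1,4}
  fail(9) 'ade': from fail(8)=1 chase 'e': 1→0 ⇒ 0;  out=∅∪out(0)=∅
  fail(12) 'aca': from fail(11)=0 chase 'a': 0 ⇒ 7;  out=∅∪out(7)=∅
  fail(10) 'adeb': from fail(9)=0 chase 'b': 0 ⇒ 4;  out={2}∪out(4)={2}
  fail(13) 'acad': from fail(12)=7 chase 'd': 7 ⇒ 8;  out={3}∪out(8)={3}

Scan:
i=0 'b': node 0→4
i=1 'a': node 4→5
i=2 'b': node 5→4 ·f
i=3 'e': node 4→0 ·f
i=4 'd': node 0→1
i=5 'c': node 1→2
i=6 'e': node 2→3  emit P0@[4:6]
i=7 'c': node 3→0 ·f
i=8 'e': node 0→0
i=9 'a': node 0→7
i=10 'a': node 7→14  emit P4@[9:10]
i=11 'd': node 14→8 ·f
i=12 'd': node 8→1 ·f
i=13 'd': node 1→1 ·f
i=14 'c': node 1→2
i=15 'e': node 2→3  emit P0@[13:15]
i=16 'a': node 3→7 ·f
i=17 'a': node 7→14  emit P4@[16:17]
i=18 'e': node 14→0 ·f
i=19 'd': node 0→1
i=20 'b': node 1→4 ·f
i=21 'a': node 4→5
i=22 'c': node 5→11 ·f
i=23 'a': node 11→12

All matches (sorted): [[6,0],[10,4],[15,0],[17,4]]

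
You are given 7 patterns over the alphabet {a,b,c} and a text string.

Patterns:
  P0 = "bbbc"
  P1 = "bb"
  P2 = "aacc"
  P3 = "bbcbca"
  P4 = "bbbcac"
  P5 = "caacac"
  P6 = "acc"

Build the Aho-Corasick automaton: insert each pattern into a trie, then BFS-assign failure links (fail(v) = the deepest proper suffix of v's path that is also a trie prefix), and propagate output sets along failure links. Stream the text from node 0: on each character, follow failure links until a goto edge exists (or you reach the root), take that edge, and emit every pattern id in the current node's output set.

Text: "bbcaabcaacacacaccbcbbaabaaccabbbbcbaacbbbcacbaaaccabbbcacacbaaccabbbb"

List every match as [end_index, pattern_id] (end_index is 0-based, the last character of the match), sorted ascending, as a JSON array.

Build automaton:
Trie (insert patterns):
  n0 'ε': a→5 b→1 c→15
  n1 'b': b→2
  n2 'bb': b→3 c→9  ←P1
  n3 'bbb': c→4
  n4 'bbbc': a→13  ←P0
  n5 'a': a→6 c→21
  n6 'aa': c→7
  n7 'aac': c→8
  n8 'aacc': ·  ←P2
  n9 'bbc': b→10
  n10 'bbcb': c→11
  n11 'bbcbc': a→12
  n12 'bbcbca': ·  ←P3
  n13 'bbbca': c→14
  n14 'bbbcac': ·  ←P4
  n15 'c': a→16
  n16 'ca': a→17
  n17 'caa': c→18
  n18 'caac': a→19
  n19 'caaca': c→20
  n20 'caacac': ·  ←P5
  n21 'ac': c→22
  n22 'acc': ·  ←P6

Failure links (BFS by depth):
  n1('b'): parent n0 fail=0; on 'b' 0 → fail=0;  out ∅∪∅=∅
  n5('a'): parent n0 fail=0; on 'a' 0 → fail=0;  out ∅∪∅=∅
  n15('c'): parent n0 fail=0; on 'c' 0 → fail=0;  out ∅∪∅=∅
  n2('bb'): parent n1 fail=0; on 'b' 0 → fail=1;  out {1}∪∅={1}
  n6('aa'): parent n5 fail=0; on 'a' 0 → fail=5;  out ∅∪∅=∅
  n16('ca'): parent n15 fail=0; on 'a' 0 → fail=5;  out ∅∪∅=∅
  n21('ac'): parent n5 fail=0; on 'c' 0 → fail=15;  out ∅∪∅=∅
  n3('bbb'): parent n2 fail=1; on 'b' 1 → fail=2;  out ∅∪{1}={1}
  n7('aac'): parent n6 fail=5; on 'c' 5 → fail=21;  out ∅∪∅=∅
  n9('bbc'): parent n2 fail=1; on 'c' 1→0 → fail=15;  out ∅∪∅=∅
  n17('caa'): parent n16 fail=5; on 'a' 5 → fail=6;  out ∅∪∅=∅
  n22('acc'): parent n21 fail=15; on 'c' 15→0 → fail=15;  out {6}∪∅={6}
  n4('bbbc'): parent n3 fail=2; on 'c' 2 → fail=9;  out {0}∪∅={0}
  n8('aacc'): parent n7 fail=21; on 'c' 21 → fail=22;  out {2}∪{6}={2,6}
  n10('bbcb'): parent n9 fail=15; on 'b' 15→0 → fail=1;  out ∅∪∅=∅
  n18('caac'): parent n17 fail=6; on 'c' 6 → fail=7;  out ∅∪∅=∅
  n11('bbcbc'): parent n10 fail=1; on 'c' 1→0 → fail=15;  out ∅∪∅=∅
  n13('bbbca'): parent n4 fail=9; on 'a' 9→15 → fail=16;  out ∅∪∅=∅
  n19('caaca'): parent n18 fail=7; on 'a' 7→21→15 → fail=16;  out ∅∪∅=∅
  n12('bbcbca'): parent n11 fail=15; on 'a' 15 → fail=16;  out {3}∪∅={3}
  n14('bbbcac'): parent n13 fail=16; on 'c' 16→5 → fail=21;  out {4}∪∅={4}
  n20('caacac'): parent n19 fail=16; on 'c' 16→5 → fail=21;  out {5}∪∅={5}

Scan:
i=0 'b': node 0→1
i=1 'b': node 1→2  emit P1@[0:1]
i=2 'c': node 2→9
i=3 'a': node 9→16 (fail-walked)
i=4 'a': node 16→17
i=5 'b': node 17→1 (fail-walked)
i=6 'c': node 1→15 (fail-walked)
i=7 'a': node 15→16
i=8 'a': node 16→17
i=9 'c': node 17→18
i=10 'a': node 18→19
i=11 'c': node 19→20  emit P5@[6:11]
i=12 'a': node 20→16 (fail-walked)
i=13 'c': node 16→21 (fail-walked)
i=14 'a': node 21→16 (fail-walked)
i=15 'c': node 16→21 (fail-walked)
i=16 'c': node 21→22  emit P6@[14:16]
i=17 'b': node 22→1 (fail-walked)
i=18 'c': node 1→15 (fail-walked)
i=19 'b': node 15→1 (fail-walked)
i=20 'b': node 1→2  emit P1@[19:20]
i=21 'a': node 2→5 (fail-walked)
i=22 'a': node 5→6
i=23 'b': node 6→1 (fail-walked)
i=24 'a': node 1→5 (fail-walked)
i=25 'a': node 5→6
i=26 'c': node 6→7
i=27 'c': node 7→8  emit P2@[24:27],P6@[25:27]
i=28 'a': node 8→16 (fail-walked)
i=29 'b': node 16→1 (fail-walked)
i=30 'b': node 1→2  emit P1@[29:30]
i=31 'b': node 2→3  emit P1@[30:31]
i=32 'b': node 3→3 (fail-walked)  emit P1@[31:32]
i=33 'c': node 3→4  emit P0@[30:33]
i=34 'b': node 4→10 (fail-walked)
i=35 'a': node 10→5 (fail-walked)
i=36 'a': node 5→6
i=37 'c': node 6→7
i=38 'b': node 7→1 (fail-walked)
i=39 'b': node 1→2  emit P1@[38:39]
i=40 'b': node 2→3  emit P1@[39:40]
i=41 'c': node 3→4  emit P0@[38:41]
i=42 'a': node 4→13
i=43 'c': node 13→14  emit P4@[38:43]
i=44 'b': node 14→1 (fail-walked)
i=45 'a': node 1→5 (fail-walked)
i=46 'a': node 5→6
i=47 'a': node 6→6 (fail-walked)
i=48 'c': node 6→7
i=49 'c': node 7→8  emit P2@[46:49],P6@[47:49]
i=50 'a': node 8→16 (fail-walked)
i=51 'b': node 16→1 (fail-walked)
i=52 'b': node 1→2  emit P1@[51:52]
i=53 'b': node 2→3  emit P1@[52:53]
i=54 'c': node 3→4  emit P0@[51:54]
i=55 'a': node 4→13
i=56 'c': node 13→14  emit P4@[51:56]
i=57 'a': node 14→16 (fail-walked)
i=58 'c': node 16→21 (fail-walked)
i=59 'b': node 21→1 (fail-walked)
i=60 'a': node 1→5 (fail-walked)
i=61 'a': node 5→6
i=62 'c': node 6→7
i=63 'c': node 7→8  emit P2@[60:63],P6@[61:63]
i=64 'a': node 8→16 (fail-walked)
i=65 'b': node 16→1 (fail-walked)
i=66 'b': node 1→2  emit P1@[65:66]
i=67 'b': node 2→3  emit P1@[66:67]
i=68 'b': node 3→3 (fail-walked)  emit P1@[67:68]

Matches: [[1,1],[11,5],[16,6],[20,1],[27,2],[27,6],[30,1],[31,1],[32,1],[33,0],[39,1],[40,1],[41,0],[43,4],[49,2],[49,6],[52,1],[53,1],[54,0],[56,4],[63,2],[63,6],[66,1],[67,1],[68,1]]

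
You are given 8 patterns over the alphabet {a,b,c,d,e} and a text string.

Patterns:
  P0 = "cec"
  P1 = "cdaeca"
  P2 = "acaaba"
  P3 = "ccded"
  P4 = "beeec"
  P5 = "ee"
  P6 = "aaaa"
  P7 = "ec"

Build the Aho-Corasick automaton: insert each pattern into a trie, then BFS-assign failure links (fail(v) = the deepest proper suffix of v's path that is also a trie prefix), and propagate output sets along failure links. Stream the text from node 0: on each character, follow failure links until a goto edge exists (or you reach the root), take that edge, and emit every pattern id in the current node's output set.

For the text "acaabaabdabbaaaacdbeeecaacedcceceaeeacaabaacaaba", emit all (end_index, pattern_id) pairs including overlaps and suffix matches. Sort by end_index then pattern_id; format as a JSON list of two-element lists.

Construct AC machine:
Trie (insert patterns):
  n0 'ε': a→9 b→19 c→1 e→24
  n1 'c': c→15 d→4 e→2
  n2 'ce': c→3
  n3 'cec': ·  [P0 ends]
  n4 'cd': a→5
  n5 'cda': e→6
  n6 'cdae': c→7
  n7 'cdaec': a→8
  n8 'cdaeca': ·  [P1 ends]
  n9 'a': a→26 c→10
  n10 'ac': a→11
  n11 'aca': a→12
  n12 'acaa': b→13
  n13 'acaab': a→14
  n14 'acaaba': ·  [P2 ends]
  n15 'cc': d→16
  n16 'ccd': e→17
  n17 'ccde': d→18
  n18 'ccded': ·  [P3 ends]
  n19 'b': e→20
  n20 'be': e→21
  n21 'bee': e→22
  n22 'beee': c→23
  n23 'beeec': ·  [P4 ends]
  n24 'e': c→29 e→25
  n25 'ee': ·  [P5 ends]
  n26 'aa': a→27
  n27 'aaa': a→28
  n28 'aaaa': ·  [P6 ends]
  n29 'ec': ·  [P7 ends]

Failure links (BFS by depth):
  fail(1) 'c': from fail(0)=0 chase 'c': 0 ⇒ 0;  out=∅∪out(0)=∅
  fail(9) 'a': from fail(0)=0 chase 'a': 0 ⇒ 0;  out=∅∪out(0)=∅
  fail(19) 'b': from fail(0)=0 chase 'b': 0 ⇒ 0;  out=∅∪out(0)=∅
  fail(24) 'e': from fail(0)=0 chase 'e': 0 ⇒ 0;  out=∅∪out(0)=∅
  fail(2) 'ce': from fail(1)=0 chase 'e': 0 ⇒ 24;  out=∅∪out(24)=∅
  fail(4) 'cd': from fail(1)=0 chase 'd': 0 ⇒ 0;  out=∅∪out(0)=∅
  fail(10) 'ac': from fail(9)=0 chase 'c': 0 ⇒ 1;  out=∅∪out(1)=∅
  fail(15) 'cc': from fail(1)=0 chase 'c': 0 ⇒ 1;  out=∅∪out(1)=∅
  fail(20) 'be': from fail(19)=0 chase 'e': 0 ⇒ 24;  out=∅∪out(24)=∅
  fail(25) 'ee': from fail(24)=0 chase 'e': 0 ⇒ 24;  out={5}∪out(24)={5}
  fail(26) 'aa': from fail(9)=0 chase 'a': 0 ⇒ 9;  out=∅∪out(9)=∅
  fail(29) 'ec': from fail(24)=0 chase 'c': 0 ⇒ 1;  out={7}∪out(1)={7}
  fail(3) 'cec': from fail(2)=24 chase 'c': 24 ⇒ 29;  out={0}∪out(29)={0,7}
  fail(5) 'cda': from fail(4)=0 chase 'a': 0 ⇒ 9;  out=∅∪out(9)=∅
  fail(11) 'aca': from fail(10)=1 chase 'a': 1→0 ⇒ 9;  out=∅∪out(9)=∅
  fail(16) 'ccd': from fail(15)=1 chase 'd': 1 ⇒ 4;  out=∅∪out(4)=∅
  fail(21) 'bee': from fail(20)=24 chase 'e': 24 ⇒ 25;  out=∅∪out(25)={5}
  fail(27) 'aaa': from fail(26)=9 chase 'a': 9 ⇒ 26;  out=∅∪out(26)=∅
  fail(6) 'cdae': from fail(5)=9 chase 'e': 9→0 ⇒ 24;  out=∅∪out(24)=∅
  fail(12) 'acaa': from fail(11)=9 chase 'a': 9 ⇒ 26;  out=∅∪out(26)=∅
  fail(17) 'ccde': from fail(16)=4 chase 'e': 4→0 ⇒ 24;  out=∅∪out(24)=∅
  fail(22) 'beee': from fail(21)=25 chase 'e': 25→24 ⇒ 25;  out=∅∪out(25)={5}
  fail(28) 'aaaa': from fail(27)=26 chase 'a': 26 ⇒ 27;  out={6}∪out(27)={6}
  fail(7) 'cdaec': from fail(6)=24 chase 'c': 24 ⇒ 29;  out=∅∪out(29)={7}
  fail(13) 'acaab': from fail(12)=26 chase 'b': 26→9→0 ⇒ 19;  out=∅∪out(19)=∅
  fail(18) 'ccded': from fail(17)=24 chase 'd': 24→0 ⇒ 0;  out={3}∪out(0)={3}
  fail(23) 'beeec': from fail(22)=25 chase 'c': 25→24 ⇒ 29;  out={4}∪out(29)={4,7}
  fail(8) 'cdaeca': from fail(7)=29 chase 'a': 29→1→0 ⇒ 9;  out={1}∪out(9)={1}
  fail(14) 'acaaba': from fail(13)=19 chase 'a': 19→0 ⇒ 9;  out={2}∪out(9)={2}

Scan:
i=0 'a': node 0→9
i=1 'c': node 9→10
i=2 'a': node 10→11
i=3 'a': node 11→12
i=4 'b': node 12→13
i=5 'a': node 13→14  emit P2@[0:5]
i=6 'a': node 14→26 (fail-walked)
i=7 'b': node 26→19 (fail-walked)
i=8 'd': node 19→0 (fail-walked)
i=9 'a': node 0→9
i=10 'b': node 9→19 (fail-walked)
i=11 'b': node 19→19 (fail-walked)
i=12 'a': node 19→9 (fail-walked)
i=13 'a': node 9→26
i=14 'a': node 26→27
i=15 'a': node 27→28  emit P6@[12:15]
i=16 'c': node 28→10 (fail-walked)
i=17 'd': node 10→4 (fail-walked)
i=18 'b': node 4→19 (fail-walked)
i=19 'e': node 19→20
i=20 'e': node 20→21  emit P5@[19:20]
i=21 'e': node 21→22  emit P5@[20:21]
i=22 'c': node 22→23  emit P4@[18:22],P7@[21:22]
i=23 'a': node 23→9 (fail-walked)
i=24 'a': node 9→26
i=25 'c': node 26→10 (fail-walked)
i=26 'e': node 10→2 (fail-walked)
i=27 'd': node 2→0 (fail-walked)
i=28 'c': node 0→1
i=29 'c': node 1→15
i=30 'e': node 15→2 (fail-walked)
i=31 'c': node 2→3  emit P0@[29:31],P7@[30:31]
i=32 'e': node 3→2 (fail-walked)
i=33 'a': node 2→9 (fail-walked)
i=34 'e': node 9→24 (fail-walked)
i=35 'e': node 24→25  emit P5@[34:35]
i=36 'a': node 25→9 (fail-walked)
i=37 'c': node 9→10
i=38 'a': node 10→11
i=39 'a': node 11→12
i=40 'b': node 12→13
i=41 'a': node 13→14  emit P2@[36:41]
i=42 'a': node 14→26 (fail-walked)
i=43 'c': node 26→10 (fail-walked)
i=44 'a': node 10→11
i=45 'a': node 11→12
i=46 'b': node 12→13
i=47 'a': node 13→14  emit P2@[42:47]

Matches: [[5,2],[15,6],[20,5],[21,5],[22,4],[22,7],[31,0],[31,7],[35,5],[41,2],[47,2]]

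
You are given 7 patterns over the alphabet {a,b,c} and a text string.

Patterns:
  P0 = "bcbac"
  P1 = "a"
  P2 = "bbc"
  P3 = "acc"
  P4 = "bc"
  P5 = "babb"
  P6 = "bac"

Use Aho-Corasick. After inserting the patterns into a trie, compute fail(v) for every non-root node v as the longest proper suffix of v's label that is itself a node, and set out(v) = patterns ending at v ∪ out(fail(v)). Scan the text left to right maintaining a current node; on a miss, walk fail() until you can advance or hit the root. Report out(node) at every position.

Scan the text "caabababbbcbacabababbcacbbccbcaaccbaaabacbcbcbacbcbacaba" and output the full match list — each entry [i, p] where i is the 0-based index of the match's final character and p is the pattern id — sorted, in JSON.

Build automaton:
Trie nodes:
  0='ε' goto a→6 b→1
  1='b' goto a→11 b→7 c→2
  2='bc' goto b→3  [P4 ends]
  3='bcb' goto a→4
  4='bcba' goto c→5
  5='bcbac' goto ·  [P0 ends]
  6='a' goto c→9  [P1 ends]
  7='bb' goto c→8
  8='bbc' goto ·  [P2 ends]
  9='ac' goto c→10
  10='acc' goto ·  [P3 ends]
  11='ba' goto b→12 c→14
  12='bab' goto b→13
  13='babb' goto ·  [P5 ends]
  14='bac' goto ·  [P6 ends]

BFS fail/out derivation:
  fail(1) 'b': from fail(0)=0 chase 'b': 0 ⇒ 0;  out=∅∪out(0)=∅
  fail(6) 'a': from fail(0)=0 chase 'a': 0 ⇒ 0;  out={1}∪out(0)={1}
  fail(2) 'bc': from fail(1)=0 chase 'c': 0 ⇒ 0;  out={4}∪out(0)={4}
  fail(7) 'bb': from fail(1)=0 chase 'b': 0 ⇒ 1;  out=∅∪out(1)=∅
  fail(9) 'ac': from fail(6)=0 chase 'c': 0 ⇒ 0;  out=∅∪out(0)=∅
  fail(11) 'ba': from fail(1)=0 chase 'a': 0 ⇒ 6;  out=∅∪out(6)={1}
  fail(3) 'bcb': from fail(2)=0 chase 'b': 0 ⇒ 1;  out=∅∪out(1)=∅
  fail(8) 'bbc': from fail(7)=1 chase 'c': 1 ⇒ 2;  out={2}∪out(2)={2,4}
  fail(10) 'acc': from fail(9)=0 chase 'c': 0 ⇒ 0;  out={3}∪out(0)={3}
  fail(12) 'bab': from fail(11)=6 chase 'b': 6→0 ⇒ 1;  out=∅∪out(1)=∅
  fail(14) 'bac': from fail(11)=6 chase 'c': 6 ⇒ 9;  out={6}∪out(9)={6}
  fail(4) 'bcba': from fail(3)=1 chase 'a': 1 ⇒ 11;  out=∅∪out(11)={1}
  fail(13) 'babb': from fail(12)=1 chase 'b': 1 ⇒ 7;  out={5}∪out(7)={5}
  fail(5) 'bcbac': from fail(4)=11 chase 'c': 11 ⇒ 14;  out={0}∪out(14)={0,6}

Scan:
i=0 'c': node 0→0
i=1 'a': node 0→6  emit P1@[1:1]
i=2 'a': node 6→6 ·f  emit P1@[2:2]
i=3 'b': node 6→1 ·f
i=4 'a': node 1→11  emit P1@[4:4]
i=5 'b': node 11→12
i=6 'a': node 12→11 ·f  emit P1@[6:6]
i=7 'b': node 11→12
i=8 'b': node 12→13  emit P5@[5:8]
i=9 'b': node 13→7 ·f
i=10 'c': node 7→8  emit P2@[8:10],P4@[9:10]
i=11 'b': node 8→3 ·f
i=12 'a': node 3→4  emit P1@[12:12]
i=13 'c': node 4→5  emit P0@[9:13],P6@[11:13]
i=14 'a': node 5→6 ·f  emit P1@[14:14]
i=15 'b': node 6→1 ·f
i=16 'a': node 1→11  emit P1@[16:16]
i=17 'b': node 11→12
i=18 'a': node 12→11 ·f  emit P1@[18:18]
i=19 'b': node 11→12
i=20 'b': node 12→13  emit P5@[17:20]
i=21 'c': node 13→8 ·f  emit P2@[19:21],P4@[20:21]
i=22 'a': node 8→6 ·f  emit P1@[22:22]
i=23 'c': node 6→9
i=24 'b': node 9→1 ·f
i=25 'b': node 1→7
i=26 'c': node 7→8  emit P2@[24:26],P4@[25:26]
i=27 'c': node 8→0 ·f
i=28 'b': node 0→1
i=29 'c': node 1→2  emit P4@[28:29]
i=30 'a': node 2→6 ·f  emit P1@[30:30]
i=31 'a': node 6→6 ·f  emit P1@[31:31]
i=32 'c': node 6→9
i=33 'c': node 9→10  emit P3@[31:33]
i=34 'b': node 10→1 ·f
i=35 'a': node 1→11  emit P1@[35:35]
i=36 'a': node 11→6 ·f  emit P1@[36:36]
i=37 'a': node 6→6 ·f  emit P1@[37:37]
i=38 'b': node 6→1 ·f
i=39 'a': node 1→11  emit P1@[39:39]
i=40 'c': node 11→14  emit P6@[38:40]
i=41 'b': node 14→1 ·f
i=42 'c': node 1→2  emit P4@[41:42]
i=43 'b': node 2→3
i=44 'c': node 3→2 ·f  emit P4@[43:44]
i=45 'b': node 2→3
i=46 'a': node 3→4  emit P1@[46:46]
i=47 'c': node 4→5  emit P0@[43:47],P6@[45:47]
i=48 'b': node 5→1 ·f
i=49 'c': node 1→2  emit P4@[48:49]
i=50 'b': node 2→3
i=51 'a': node 3→4  emit P1@[51:51]
i=52 'c': node 4→5  emit P0@[48:52],P6@[50:52]
i=53 'a': node 5→6 ·f  emit P1@[53:53]
i=54 'b': node 6→1 ·f
i=55 'a': node 1→11  emit P1@[55:55]

Result: [[1,1],[2,1],[4,1],[6,1],[8,5],[10,2],[10,4],[12,1],[13,0],[13,6],[14,1],[16,1],[18,1],[20,5],[21,2],[21,4],[22,1],[26,2],[26,4],[29,4],[30,1],[31,1],[33,3],[35,1],[36,1],[37,1],[39,1],[40,6],[42,4],[44,4],[46,1],[47,0],[47,6],[49,4],[51,1],[52,0],[52,6],[53,1],[55,1]]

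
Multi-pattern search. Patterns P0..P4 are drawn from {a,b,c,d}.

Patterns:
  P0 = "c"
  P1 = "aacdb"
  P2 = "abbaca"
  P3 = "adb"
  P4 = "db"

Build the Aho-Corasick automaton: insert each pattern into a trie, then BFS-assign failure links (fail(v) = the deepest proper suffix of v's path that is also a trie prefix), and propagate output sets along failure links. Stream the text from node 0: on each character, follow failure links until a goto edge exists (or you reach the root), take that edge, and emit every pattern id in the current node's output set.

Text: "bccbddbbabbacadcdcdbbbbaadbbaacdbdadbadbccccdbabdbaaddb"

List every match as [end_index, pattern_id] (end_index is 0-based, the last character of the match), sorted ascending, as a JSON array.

Build automaton:
Trie (insert patterns):
  0='ε' goto a→2 c→1 d→14
  1='c' goto ·  ←P0
  2='a' goto a→3 b→7 d→12
  3='aa' goto c→4
  4='aac' goto d→5
  5='aacd' goto b→6
  6='aacdb' goto ·  ←P1
  7='ab' goto b→8
  8='abb' goto a→9
  9='abba' goto c→10
  10='abbac' goto a→11
  11='abbaca' goto ·  ←P2
  12='ad' goto b→13
  13='adb' goto ·  ←P3
  14='d' goto b→15
  15='db' goto ·  ←P4

BFS fail/out derivation:
  fail(1) 'c': from fail(0)=0 chase 'c': 0 ⇒ 0;  out={0}∪out(0)={0}
  fail(2) 'a': from fail(0)=0 chase 'a': 0 ⇒ 0;  out=∅∪out(0)=∅
  fail(14) 'd': from fail(0)=0 chase 'd': 0 ⇒ 0;  out=∅∪out(0)=∅
  fail(3) 'aa': from fail(2)=0 chase 'a': 0 ⇒ 2;  out=∅∪out(2)=∅
  fail(7) 'ab': from fail(2)=0 chase 'b': 0 ⇒ 0;  out=∅∪out(0)=∅
  fail(12) 'ad': from fail(2)=0 chase 'd': 0 ⇒ 14;  out=∅∪out(14)=∅
  fail(15) 'db': from fail(14)=0 chase 'b': 0 ⇒ 0;  out={4}∪out(0)={4}
  fail(4) 'aac': from fail(3)=2 chase 'c': 2→0 ⇒ 1;  out=∅∪out(1)={0}
  fail(8) 'abb': from fail(7)=0 chase 'b': 0 ⇒ 0;  out=∅∪out(0)=∅
  fail(13) 'adb': from fail(12)=14 chase 'b': 14 ⇒ 15;  out={3}∪out(15)={3,4}
  fail(5) 'aacd': from fail(4)=1 chase 'd': 1→0 ⇒ 14;  out=∅∪out(14)=∅
  fail(9) 'abba': from fail(8)=0 chase 'a': 0 ⇒ 2;  out=∅∪out(2)=∅
  fail(6) 'aacdb': from fail(5)=14 chase 'b': 14 ⇒ 15;  out={1}∪out(15)={1,4}
  fail(10) 'abbac': from fail(9)=2 chase 'c': 2→0 ⇒ 1;  out=∅∪out(1)={0}
  fail(11) 'abbaca': from fail(10)=1 chase 'a': 1→0 ⇒ 2;  out={2}∪out(2)={2}

Run:
i=0 'b': node 0→0
i=1 'c': node 0→1  → match P0@[1:1]
i=2 'c': node 1→1 (via fail)  → match P0@[2:2]
i=3 'b': node 1→0 (via fail)
i=4 'd': node 0→14
i=5 'd': node 14→14 (via fail)
i=6 'b': node 14→15  → match P4@[5:6]
i=7 'b': node 15→0 (via fail)
i=8 'a': node 0→2
i=9 'b': node 2→7
i=10 'b': node 7→8
i=11 'a': node 8→9
i=12 'c': node 9→10  → match P0@[12:12]
i=13 'a': node 10→11  → match P2@[8:13]
i=14 'd': node 11→12 (via fail)
i=15 'c': node 12→1 (via fail)  → match P0@[15:15]
i=16 'd': node 1→14 (via fail)
i=17 'c': node 14→1 (via fail)  → match P0@[17:17]
i=18 'd': node 1→14 (via fail)
i=19 'b': node 14→15  → match P4@[18:19]
i=20 'b': node 15→0 (via fail)
i=21 'b': node 0→0
i=22 'b': node 0→0
i=23 'a': node 0→2
i=24 'a': node 2→3
i=25 'd': node 3→12 (via fail)
i=26 'b': node 12→13  → match P3@[24:26],P4@[25:26]
i=27 'b': node 13→0 (via fail)
i=28 'a': node 0→2
i=29 'a': node 2→3
i=30 'c': node 3→4  → match P0@[30:30]
i=31 'd': node 4→5
i=32 'b': node 5→6  → match P1@[28:32],P4@[31:32]
i=33 'd': node 6→14 (via fail)
i=34 'a': node 14→2 (via fail)
i=35 'd': node 2→12
i=36 'b': node 12→13  → match P3@[34:36],P4@[35:36]
i=37 'a': node 13→2 (via fail)
i=38 'd': node 2→12
i=39 'b': node 12→13  → match P3@[37:39],P4@[38:39]
i=40 'c': node 13→1 (via fail)  → match P0@[40:40]
i=41 'c': node 1→1 (via fail)  → match P0@[41:41]
i=42 'c': node 1→1 (via fail)  → match P0@[42:42]
i=43 'c': node 1→1 (via fail)  → match P0@[43:43]
i=44 'd': node 1→14 (via fail)
i=45 'b': node 14→15  → match P4@[44:45]
i=46 'a': node 15→2 (via fail)
i=47 'b': node 2→7
i=48 'd': node 7→14 (via fail)
i=49 'b': node 14→15  → match P4@[48:49]
i=50 'a': node 15→2 (via fail)
i=51 'a': node 2→3
i=52 'd': node 3→12 (via fail)
i=53 'd': node 12→14 (via fail)
i=54 'b': node 14→15  → match P4@[53:54]

Matches: [[1,0],[2,0],[6,4],[12,0],[13,2],[15,0],[17,0],[19,4],[26,3],[26,4],[30,0],[32,1],[32,4],[36,3],[36,4],[39,3],[39,4],[40,0],[41,0],[42,0],[43,0],[45,4],[49,4],[54,4]]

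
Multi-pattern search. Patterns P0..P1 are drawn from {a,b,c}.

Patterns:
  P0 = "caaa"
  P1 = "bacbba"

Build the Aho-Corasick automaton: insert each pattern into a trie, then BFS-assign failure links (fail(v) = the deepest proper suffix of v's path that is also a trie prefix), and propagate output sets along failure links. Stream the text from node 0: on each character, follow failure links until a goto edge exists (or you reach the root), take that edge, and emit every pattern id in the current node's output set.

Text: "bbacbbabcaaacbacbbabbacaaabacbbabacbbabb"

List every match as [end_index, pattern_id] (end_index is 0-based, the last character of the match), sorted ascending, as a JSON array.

Construct AC machine:
Trie (insert patterns):
  0='ε' goto b→5 c→1
  1='c' goto a→2
  2='ca' goto a→3
  3='caa' goto a→4
  4='caaa' goto ·  [P0 ends]
  5='b' goto a→6
  6='ba' goto c→7
  7='bac' goto b→8
  8='bacb' goto b→9
  9='bacbb' goto a→10
  10='bacbba' goto ·  [P1 ends]

Failure links (BFS by depth):
  fail(1) 'c': from fail(0)=0 chase 'c': 0 ⇒ 0;  out=∅∪out(0)=∅
  fail(5) 'b': from fail(0)=0 chase 'b': 0 ⇒ 0;  out=∅∪out(0)=∅
  fail(2) 'ca': from fail(1)=0 chase 'a': 0 ⇒ 0;  out=∅∪out(0)=∅
  fail(6) 'ba': from fail(5)=0 chase 'a': 0 ⇒ 0;  out=∅∪out(0)=∅
  fail(3) 'caa': from fail(2)=0 chase 'a': 0 ⇒ 0;  out=∅∪out(0)=∅
  fail(7) 'bac': from fail(6)=0 chase 'c': 0 ⇒ 1;  out=∅∪out(1)=∅
  fail(4) 'caaa': from fail(3)=0 chase 'a': 0 ⇒ 0;  out={0}∪out(0)={0}
  fail(8) 'bacb': from fail(7)=1 chase 'b': 1→0 ⇒ 5;  out=∅∪out(5)=∅
  fail(9) 'bacbb': from fail(8)=5 chase 'b': 5→0 ⇒ 5;  out=∅∪out(5)=∅
  fail(10) 'bacbba': from fail(9)=5 chase 'a': 5 ⇒ 6;  out={1}∪out(6)={1}

Run:
[0] read 'b'  n0⇒n5
[1] read 'b'  n5⇒n5 (via fail)
[2] read 'a'  n5⇒n6
[3] read 'c'  n6⇒n7
[4] read 'b'  n7⇒n8
[5] read 'b'  n8⇒n9
[6] read 'a'  n9⇒n10  → match P1@[1:6]
[7] read 'b'  n10⇒n5 (via fail)
[8] read 'c'  n5⇒n1 (via fail)
[9] read 'a'  n1⇒n2
[10] read 'a'  n2⇒n3
[11] read 'a'  n3⇒n4  → match P0@[8:11]
[12] read 'c'  n4⇒n1 (via fail)
[13] read 'b'  n1⇒n5 (via fail)
[14] read 'a'  n5⇒n6
[15] read 'c'  n6⇒n7
[16] read 'b'  n7⇒n8
[17] read 'b'  n8⇒n9
[18] read 'a'  n9⇒n10  → match P1@[13:18]
[19] read 'b'  n10⇒n5 (via fail)
[20] read 'b'  n5⇒n5 (via fail)
[21] read 'a'  n5⇒n6
[22] read 'c'  n6⇒n7
[23] read 'a'  n7⇒n2 (via fail)
[24] read 'a'  n2⇒n3
[25] read 'a'  n3⇒n4  → match P0@[22:25]
[26] read 'b'  n4⇒n5 (via fail)
[27] read 'a'  n5⇒n6
[28] read 'c'  n6⇒n7
[29] read 'b'  n7⇒n8
[30] read 'b'  n8⇒n9
[31] read 'a'  n9⇒n10  → match P1@[26:31]
[32] read 'b'  n10⇒n5 (via fail)
[33] read 'a'  n5⇒n6
[34] read 'c'  n6⇒n7
[35] read 'b'  n7⇒n8
[36] read 'b'  n8⇒n9
[37] read 'a'  n9⇒n10  → match P1@[32:37]
[38] read 'b'  n10⇒n5 (via fail)
[39] read 'b'  n5⇒n5 (via fail)

Result: [[6,1],[11,0],[18,1],[25,0],[31,1],[37,1]]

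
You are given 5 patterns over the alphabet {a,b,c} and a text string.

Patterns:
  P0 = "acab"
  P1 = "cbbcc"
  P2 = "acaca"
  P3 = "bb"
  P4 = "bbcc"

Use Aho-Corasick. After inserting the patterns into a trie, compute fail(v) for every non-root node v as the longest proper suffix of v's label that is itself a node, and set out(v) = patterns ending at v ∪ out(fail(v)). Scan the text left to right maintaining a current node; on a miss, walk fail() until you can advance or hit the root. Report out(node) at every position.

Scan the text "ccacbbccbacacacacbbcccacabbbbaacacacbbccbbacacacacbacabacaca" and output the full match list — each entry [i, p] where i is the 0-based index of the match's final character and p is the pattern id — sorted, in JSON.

Build:
Trie (insert patterns):
  0='ε' goto a→1 b→12 c→5
  1='a' goto c→2
  2='ac' goto a→3
  3='aca' goto b→4 c→10
  4='acab' goto ·  ←P0
  5='c' goto b→6
  6='cb' goto b→7
  7='cbb' goto c→8
  8='cbbc' goto c→9
  9='cbbcc' goto ·  ←P1
  10='acac' goto a→11
  11='acaca' goto ·  ←P2
  12='b' goto b→13
  13='bb' goto c→14  ←P3
  14='bbc' goto c→15
  15='bbcc' goto ·  ←P4

BFS fail/out derivation:
  n1('a'): parent n0 fail=0; on 'a' 0 → fail=0;  out ∅∪∅=∅
  n5('c'): parent n0 fail=0; on 'c' 0 → fail=0;  out ∅∪∅=∅
  n12('b'): parent n0 fail=0; on 'b' 0 → fail=0;  out ∅∪∅=∅
  n2('ac'): parent n1 fail=0; on 'c' 0 → fail=5;  out ∅∪∅=∅
  n6('cb'): parent n5 fail=0; on 'b' 0 → fail=12;  out ∅∪∅=∅
  n13('bb'): parent n12 fail=0; on 'b' 0 → fail=12;  out {3}∪∅={3}
  n3('aca'): parent n2 fail=5; on 'a' 5→0 → fail=1;  out ∅∪∅=∅
  n7('cbb'): parent n6 fail=12; on 'b' 12 → fail=13;  out ∅∪{3}={3}
  n14('bbc'): parent n13 fail=12; on 'c' 12→0 → fail=5;  out ∅∪∅=∅
  n4('acab'): parent n3 fail=1; on 'b' 1→0 → fail=12;  out {0}∪∅={0}
  n8('cbbc'): parent n7 fail=13; on 'c' 13 → fail=14;  out ∅∪∅=∅
  n10('acac'): parent n3 fail=1; on 'c' 1 → fail=2;  out ∅∪∅=∅
  n15('bbcc'): parent n14 fail=5; on 'c' 5→0 → fail=5;  out {4}∪∅={4}
  n9('cbbcc'): parent n8 fail=14; on 'c' 14 → fail=15;  out {1}∪{4}={1,4}
  n11('acaca'): parent n10 fail=2; on 'a' 2 → fail=3;  out {2}∪∅={2}

Scan:
i=0 'c': node 0→5
i=1 'c': node 5→5 (via fail)
i=2 'a': node 5→1 (via fail)
i=3 'c': node 1→2
i=4 'b': node 2→6 (via fail)
i=5 'b': node 6→7  → match P3@[4:5]
i=6 'c': node 7→8
i=7 'c': node 8→9  → match P1@[3:7],P4@[4:7]
i=8 'b': node 9→6 (via fail)
i=9 'a': node 6→1 (via fail)
i=10 'c': node 1→2
i=11 'a': node 2→3
i=12 'c': node 3→10
i=13 'a': node 10→11  → match P2@[9:13]
i=14 'c': node 11→10 (via fail)
i=15 'a': node 10→11  → match P2@[11:15]
i=16 'c': node 11→10 (via fail)
i=17 'b': node 10→6 (via fail)
i=18 'b': node 6→7  → match P3@[17:18]
i=19 'c': node 7→8
i=20 'c': node 8→9  → match P1@[16:20],P4@[17:20]
i=21 'c': node 9→5 (via fail)
i=22 'a': node 5→1 (via fail)
i=23 'c': node 1→2
i=24 'a': node 2→3
i=25 'b': node 3→4  → match P0@[22:25]
i=26 'b': node 4→13 (via fail)  → match P3@[25:26]
i=27 'b': node 13→13 (via fail)  → match P3@[26:27]
i=28 'b': node 13→13 (via fail)  → match P3@[27:28]
i=29 'a': node 13→1 (via fail)
i=30 'a': node 1→1 (via fail)
i=31 'c': node 1→2
i=32 'a': node 2→3
i=33 'c': node 3→10
i=34 'a': node 10→11  → match P2@[30:34]
i=35 'c': node 11→10 (via fail)
i=36 'b': node 10→6 (via fail)
i=37 'b': node 6→7  → match P3@[36:37]
i=38 'c': node 7→8
i=39 'c': node 8→9  → match P1@[35:39],P4@[36:39]
i=40 'b': node 9→6 (via fail)
i=41 'b': node 6→7  → match P3@[40:41]
i=42 'a': node 7→1 (via fail)
i=43 'c': node 1→2
i=44 'a': node 2→3
i=45 'c': node 3→10
i=46 'a': node 10→11  → match P2@[42:46]
i=47 'c': node 11→10 (via fail)
i=48 'a': node 10→11  → match P2@[44:48]
i=49 'c': node 11→10 (via fail)
i=50 'b': node 10→6 (via fail)
i=51 'a': node 6→1 (via fail)
i=52 'c': node 1→2
i=53 'a': node 2→3
i=54 'b': node 3→4  → match P0@[51:54]
i=55 'a': node 4→1 (via fail)
i=56 'c': node 1→2
i=57 'a': node 2→3
i=58 'c': node 3→10
i=59 'a': node 10→11  → match P2@[55:59]

Result: [[5,3],[7,1],[7,4],[13,2],[15,2],[18,3],[20,1],[20,4],[25,0],[26,3],[27,3],[28,3],[34,2],[37,3],[39,1],[39,4],[41,3],[46,2],[48,2],[54,0],[59,2]]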